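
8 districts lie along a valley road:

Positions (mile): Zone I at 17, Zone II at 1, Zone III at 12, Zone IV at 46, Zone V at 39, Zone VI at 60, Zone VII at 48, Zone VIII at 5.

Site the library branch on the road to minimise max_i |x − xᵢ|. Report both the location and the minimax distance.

location 30.5, max distance 29.5

The 1-center on a line is the midpoint of the two extreme points: leftmost at 1, rightmost at 60.
Optimal location = (1 + 60)/2 = 30.5; maximum distance = (60 − 1)/2 = 29.5.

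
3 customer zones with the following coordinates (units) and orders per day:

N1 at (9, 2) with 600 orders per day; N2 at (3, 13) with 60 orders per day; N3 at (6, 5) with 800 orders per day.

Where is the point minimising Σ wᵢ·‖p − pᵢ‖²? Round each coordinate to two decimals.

(7.11, 4.10)

The minimiser of Σwᵢ‖p−pᵢ‖² is the weighted centroid p* = (Σwᵢpᵢ)/(Σwᵢ).
Σwᵢ = 1460.
Σwᵢxᵢ = 600·9 + 60·3 + 800·6 = 10380.
Σwᵢyᵢ = 600·2 + 60·13 + 800·5 = 5980.
x* = 10380/1460 = 7.11, y* = 5980/1460 = 4.10.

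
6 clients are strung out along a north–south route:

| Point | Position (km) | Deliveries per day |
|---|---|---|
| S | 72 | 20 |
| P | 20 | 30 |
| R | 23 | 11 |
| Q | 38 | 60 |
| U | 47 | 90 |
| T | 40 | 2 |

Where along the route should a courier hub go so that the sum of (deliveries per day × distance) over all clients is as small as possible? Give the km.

x = 47

For a sum of weighted absolute distances on a line, the optimum is the weighted median (not the mean). Total weight W = 213; half-weight = 106.5.
Sort by position and accumulate weight:
  km 20 (P, w=30) → cum 30
  km 23 (R, w=11) → cum 41
  km 38 (Q, w=60) → cum 101
  km 40 (T, w=2) → cum 103
  km 47 (U, w=90) → cum 193  ≥ 106.5 → median here
  km 72 (S, w=20) → cum 213
Optimal location: km 47.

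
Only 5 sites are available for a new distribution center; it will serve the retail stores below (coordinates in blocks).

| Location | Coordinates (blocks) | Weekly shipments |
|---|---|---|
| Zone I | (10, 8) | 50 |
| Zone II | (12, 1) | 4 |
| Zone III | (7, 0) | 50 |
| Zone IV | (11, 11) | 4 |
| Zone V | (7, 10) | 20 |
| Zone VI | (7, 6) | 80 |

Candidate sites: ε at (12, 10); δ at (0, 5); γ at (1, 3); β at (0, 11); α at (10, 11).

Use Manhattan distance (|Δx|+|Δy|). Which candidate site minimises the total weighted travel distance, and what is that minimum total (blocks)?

Total weighted distance at each candidate:
  ε (12, 10): total = 1814
  δ (0, 5): total = 2262
  γ (1, 3): total = 2254
  β (0, 11): total = 2802
  α (10, 11): total = 1622
Minimum is at α with total 1622 blocks.

α, total 1622 blocks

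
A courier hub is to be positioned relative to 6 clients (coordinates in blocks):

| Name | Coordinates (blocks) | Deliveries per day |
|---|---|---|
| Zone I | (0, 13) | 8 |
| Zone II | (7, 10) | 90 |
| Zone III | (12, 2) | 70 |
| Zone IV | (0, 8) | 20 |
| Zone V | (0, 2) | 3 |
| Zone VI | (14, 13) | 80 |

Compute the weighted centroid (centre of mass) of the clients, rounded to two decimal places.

The minimiser of Σwᵢ‖p−pᵢ‖² is the weighted centroid p* = (Σwᵢpᵢ)/(Σwᵢ).
Σwᵢ = 271.
Σwᵢxᵢ = 8·0 + 90·7 + 70·12 + 20·0 + 3·0 + 80·14 = 2590.
Σwᵢyᵢ = 8·13 + 90·10 + 70·2 + 20·8 + 3·2 + 80·13 = 2350.
x* = 2590/271 = 9.56, y* = 2350/271 = 8.67.

(9.56, 8.67)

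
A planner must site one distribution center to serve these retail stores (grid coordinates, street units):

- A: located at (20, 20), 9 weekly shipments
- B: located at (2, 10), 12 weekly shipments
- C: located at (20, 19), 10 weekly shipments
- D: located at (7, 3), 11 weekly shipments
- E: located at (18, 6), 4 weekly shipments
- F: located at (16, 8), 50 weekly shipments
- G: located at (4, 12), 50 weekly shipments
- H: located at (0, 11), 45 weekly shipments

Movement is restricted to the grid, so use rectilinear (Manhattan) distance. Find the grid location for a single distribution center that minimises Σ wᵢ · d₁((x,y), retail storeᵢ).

(4, 11)

Manhattan distance separates: Σwᵢ(|x−xᵢ|+|y−yᵢ|) = Σwᵢ|x−xᵢ| + Σwᵢ|y−yᵢ|, so x and y are optimised independently as 1-D weighted medians.
Total weight W = 191; half = 95.5.
x-coordinate, sorted with cumulative weight:
  x=0 (H, w=45) cum 45
  x=2 (B, w=12) cum 57
  x=4 (G, w=50) cum 107  ← median
  x=7 (D, w=11) cum 118
  x=16 (F, w=50) cum 168
  x=18 (E, w=4) cum 172
  x=20 (A, w=9) cum 181
  x=20 (C, w=10) cum 191
⇒ x* = 4
y-coordinate, sorted with cumulative weight:
  y=3 (D, w=11) cum 11
  y=6 (E, w=4) cum 15
  y=8 (F, w=50) cum 65
  y=10 (B, w=12) cum 77
  y=11 (H, w=45) cum 122  ← median
  y=12 (G, w=50) cum 172
  y=19 (C, w=10) cum 182
  y=20 (A, w=9) cum 191
⇒ y* = 11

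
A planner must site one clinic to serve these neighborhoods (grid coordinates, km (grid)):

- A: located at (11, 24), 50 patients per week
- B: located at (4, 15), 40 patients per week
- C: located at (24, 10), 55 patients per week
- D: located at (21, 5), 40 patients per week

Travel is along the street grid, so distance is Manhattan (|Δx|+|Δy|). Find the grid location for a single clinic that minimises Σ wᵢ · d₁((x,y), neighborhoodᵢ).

(21, 10)

Manhattan distance separates: Σwᵢ(|x−xᵢ|+|y−yᵢ|) = Σwᵢ|x−xᵢ| + Σwᵢ|y−yᵢ|, so x and y are optimised independently as 1-D weighted medians.
Total weight W = 185; half = 92.5.
x-coordinate, sorted with cumulative weight:
  x=4 (B, w=40) cum 40
  x=11 (A, w=50) cum 90
  x=21 (D, w=40) cum 130  ← median
  x=24 (C, w=55) cum 185
⇒ x* = 21
y-coordinate, sorted with cumulative weight:
  y=5 (D, w=40) cum 40
  y=10 (C, w=55) cum 95  ← median
  y=15 (B, w=40) cum 135
  y=24 (A, w=50) cum 185
⇒ y* = 10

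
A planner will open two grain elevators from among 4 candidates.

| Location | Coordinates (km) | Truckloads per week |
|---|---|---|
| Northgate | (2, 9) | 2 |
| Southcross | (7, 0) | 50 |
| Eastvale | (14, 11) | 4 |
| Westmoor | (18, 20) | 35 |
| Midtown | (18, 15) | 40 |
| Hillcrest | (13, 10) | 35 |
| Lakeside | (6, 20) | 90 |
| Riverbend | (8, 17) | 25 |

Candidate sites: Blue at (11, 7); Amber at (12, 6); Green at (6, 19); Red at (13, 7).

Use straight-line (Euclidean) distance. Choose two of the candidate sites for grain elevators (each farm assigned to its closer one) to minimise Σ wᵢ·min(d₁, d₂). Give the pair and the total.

Evaluate every pair (each demand assigned to the nearer of the two):
  {Green, Red}: total = 1563.5
  {Blue, Green}: total = 1575.1
  {Amber, Green}: total = 1592.1
  {Blue, Red}: total = 2922.5
  {Amber, Red}: total = 3006.1
  {Blue, Amber}: total = 3011.7
Best pair: {Green, Red} with total 1563.5.

{Green, Red}, total 1563.5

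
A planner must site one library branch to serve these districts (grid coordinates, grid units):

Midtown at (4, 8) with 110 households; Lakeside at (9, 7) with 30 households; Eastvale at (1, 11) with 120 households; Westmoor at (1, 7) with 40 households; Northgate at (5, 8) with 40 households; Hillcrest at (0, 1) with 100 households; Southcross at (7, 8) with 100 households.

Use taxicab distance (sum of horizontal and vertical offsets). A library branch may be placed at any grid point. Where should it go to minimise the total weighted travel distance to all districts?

Manhattan distance separates: Σwᵢ(|x−xᵢ|+|y−yᵢ|) = Σwᵢ|x−xᵢ| + Σwᵢ|y−yᵢ|, so x and y are optimised independently as 1-D weighted medians.
Total weight W = 540; half = 270.
x-coordinate, sorted with cumulative weight:
  x=0 (Hillcrest, w=100) cum 100
  x=1 (Eastvale, w=120) cum 220
  x=1 (Westmoor, w=40) cum 260
  x=4 (Midtown, w=110) cum 370  ← median
  x=5 (Northgate, w=40) cum 410
  x=7 (Southcross, w=100) cum 510
  x=9 (Lakeside, w=30) cum 540
⇒ x* = 4
y-coordinate, sorted with cumulative weight:
  y=1 (Hillcrest, w=100) cum 100
  y=7 (Lakeside, w=30) cum 130
  y=7 (Westmoor, w=40) cum 170
  y=8 (Midtown, w=110) cum 280  ← median
  y=8 (Northgate, w=40) cum 320
  y=8 (Southcross, w=100) cum 420
  y=11 (Eastvale, w=120) cum 540
⇒ y* = 8

(4, 8)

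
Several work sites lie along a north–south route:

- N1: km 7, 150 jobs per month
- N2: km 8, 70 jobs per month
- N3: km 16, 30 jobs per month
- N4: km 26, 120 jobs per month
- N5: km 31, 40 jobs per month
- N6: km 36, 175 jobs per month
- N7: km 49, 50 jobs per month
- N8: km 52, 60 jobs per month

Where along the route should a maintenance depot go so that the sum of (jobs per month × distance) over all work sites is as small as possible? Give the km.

For a sum of weighted absolute distances on a line, the optimum is the weighted median (not the mean). Total weight W = 695; half-weight = 347.5.
Sort by position and accumulate weight:
  km 7 (N1, w=150) → cum 150
  km 8 (N2, w=70) → cum 220
  km 16 (N3, w=30) → cum 250
  km 26 (N4, w=120) → cum 370  ≥ 347.5 → median here
  km 31 (N5, w=40) → cum 410
  km 36 (N6, w=175) → cum 585
  km 49 (N7, w=50) → cum 635
  km 52 (N8, w=60) → cum 695
Optimal location: km 26.

x = 26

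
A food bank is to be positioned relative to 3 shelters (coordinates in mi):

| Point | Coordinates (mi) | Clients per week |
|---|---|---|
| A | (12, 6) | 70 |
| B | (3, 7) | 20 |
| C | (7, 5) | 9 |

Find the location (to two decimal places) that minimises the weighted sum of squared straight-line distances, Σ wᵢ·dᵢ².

The minimiser of Σwᵢ‖p−pᵢ‖² is the weighted centroid p* = (Σwᵢpᵢ)/(Σwᵢ).
Σwᵢ = 99.
Σwᵢxᵢ = 70·12 + 20·3 + 9·7 = 963.
Σwᵢyᵢ = 70·6 + 20·7 + 9·5 = 605.
x* = 963/99 = 9.73, y* = 605/99 = 6.11.

(9.73, 6.11)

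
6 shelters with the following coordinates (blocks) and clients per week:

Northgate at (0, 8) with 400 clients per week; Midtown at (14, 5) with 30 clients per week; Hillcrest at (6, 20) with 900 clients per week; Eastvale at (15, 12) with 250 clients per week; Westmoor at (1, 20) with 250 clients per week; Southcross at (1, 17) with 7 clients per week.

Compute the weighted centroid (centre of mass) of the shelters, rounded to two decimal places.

(5.35, 16.04)

The minimiser of Σwᵢ‖p−pᵢ‖² is the weighted centroid p* = (Σwᵢpᵢ)/(Σwᵢ).
Σwᵢ = 1837.
Σwᵢxᵢ = 400·0 + 30·14 + 900·6 + 250·15 + 250·1 + 7·1 = 9827.
Σwᵢyᵢ = 400·8 + 30·5 + 900·20 + 250·12 + 250·20 + 7·17 = 29469.
x* = 9827/1837 = 5.35, y* = 29469/1837 = 16.04.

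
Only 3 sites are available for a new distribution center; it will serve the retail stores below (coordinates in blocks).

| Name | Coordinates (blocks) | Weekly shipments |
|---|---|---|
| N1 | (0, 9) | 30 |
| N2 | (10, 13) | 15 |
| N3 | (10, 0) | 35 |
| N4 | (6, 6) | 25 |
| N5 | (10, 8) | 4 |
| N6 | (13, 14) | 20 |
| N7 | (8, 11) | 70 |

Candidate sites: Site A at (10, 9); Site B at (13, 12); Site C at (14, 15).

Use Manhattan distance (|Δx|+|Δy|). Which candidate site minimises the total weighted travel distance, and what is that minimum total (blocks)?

Total weighted distance at each candidate:
  Site A (10, 9): total = 1294
  Site B (13, 12): total = 1878
  Site C (14, 15): total = 2564
Minimum is at Site A with total 1294 blocks.

Site A, total 1294 blocks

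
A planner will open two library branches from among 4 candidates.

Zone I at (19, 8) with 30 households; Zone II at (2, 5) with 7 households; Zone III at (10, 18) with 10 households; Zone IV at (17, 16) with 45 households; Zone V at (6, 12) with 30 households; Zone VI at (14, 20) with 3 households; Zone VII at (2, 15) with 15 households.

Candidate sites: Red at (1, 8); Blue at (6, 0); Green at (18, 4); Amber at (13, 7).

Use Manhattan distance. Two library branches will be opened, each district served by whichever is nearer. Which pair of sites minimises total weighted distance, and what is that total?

Evaluate every pair (each demand assigned to the nearer of the two):
  {Red, Amber}: total = 1395
  {Red, Green}: total = 1403
  {Green, Amber}: total = 1653
  {Blue, Amber}: total = 1685
  {Blue, Green}: total = 1723
  {Red, Blue}: total = 2303
Best pair: {Red, Amber} with total 1395.

{Red, Amber}, total 1395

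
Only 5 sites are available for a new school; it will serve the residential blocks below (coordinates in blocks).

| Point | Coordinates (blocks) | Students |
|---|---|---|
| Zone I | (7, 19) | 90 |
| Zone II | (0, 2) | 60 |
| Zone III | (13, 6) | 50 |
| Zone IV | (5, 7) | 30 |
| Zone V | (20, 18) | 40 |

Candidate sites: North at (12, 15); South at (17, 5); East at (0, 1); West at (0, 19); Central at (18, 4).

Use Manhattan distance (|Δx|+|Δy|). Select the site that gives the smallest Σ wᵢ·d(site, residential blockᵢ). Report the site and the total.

Total weighted distance at each candidate:
  North (12, 15): total = 3700
  South (17, 5): total = 4670
  East (0, 1): total = 5020
  West (0, 19): total = 4300
  Central (18, 4): total = 5010
Minimum is at North with total 3700 blocks.

North, total 3700 blocks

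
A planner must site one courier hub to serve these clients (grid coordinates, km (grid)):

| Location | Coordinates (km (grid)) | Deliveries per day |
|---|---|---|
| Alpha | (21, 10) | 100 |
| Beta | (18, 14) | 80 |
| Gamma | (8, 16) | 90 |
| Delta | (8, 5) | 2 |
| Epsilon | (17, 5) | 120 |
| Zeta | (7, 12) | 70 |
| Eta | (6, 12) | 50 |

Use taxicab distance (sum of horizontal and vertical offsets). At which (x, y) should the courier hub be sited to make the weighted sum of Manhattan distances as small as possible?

Manhattan distance separates: Σwᵢ(|x−xᵢ|+|y−yᵢ|) = Σwᵢ|x−xᵢ| + Σwᵢ|y−yᵢ|, so x and y are optimised independently as 1-D weighted medians.
Total weight W = 512; half = 256.
x-coordinate, sorted with cumulative weight:
  x=6 (Eta, w=50) cum 50
  x=7 (Zeta, w=70) cum 120
  x=8 (Gamma, w=90) cum 210
  x=8 (Delta, w=2) cum 212
  x=17 (Epsilon, w=120) cum 332  ← median
  x=18 (Beta, w=80) cum 412
  x=21 (Alpha, w=100) cum 512
⇒ x* = 17
y-coordinate, sorted with cumulative weight:
  y=5 (Delta, w=2) cum 2
  y=5 (Epsilon, w=120) cum 122
  y=10 (Alpha, w=100) cum 222
  y=12 (Zeta, w=70) cum 292  ← median
  y=12 (Eta, w=50) cum 342
  y=14 (Beta, w=80) cum 422
  y=16 (Gamma, w=90) cum 512
⇒ y* = 12

(17, 12)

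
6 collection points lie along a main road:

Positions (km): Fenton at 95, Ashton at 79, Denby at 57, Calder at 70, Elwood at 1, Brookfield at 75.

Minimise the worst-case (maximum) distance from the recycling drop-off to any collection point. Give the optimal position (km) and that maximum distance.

The 1-center on a line is the midpoint of the two extreme points: leftmost at 1, rightmost at 95.
Optimal location = (1 + 95)/2 = 48; maximum distance = (95 − 1)/2 = 47.

location 48, max distance 47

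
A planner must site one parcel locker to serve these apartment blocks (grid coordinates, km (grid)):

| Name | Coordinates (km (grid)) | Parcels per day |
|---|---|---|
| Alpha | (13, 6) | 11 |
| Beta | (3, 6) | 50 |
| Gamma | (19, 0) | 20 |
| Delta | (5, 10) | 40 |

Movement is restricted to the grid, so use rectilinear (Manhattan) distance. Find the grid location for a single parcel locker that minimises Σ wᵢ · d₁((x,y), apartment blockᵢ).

(5, 6)

Manhattan distance separates: Σwᵢ(|x−xᵢ|+|y−yᵢ|) = Σwᵢ|x−xᵢ| + Σwᵢ|y−yᵢ|, so x and y are optimised independently as 1-D weighted medians.
Total weight W = 121; half = 60.5.
x-coordinate, sorted with cumulative weight:
  x=3 (Beta, w=50) cum 50
  x=5 (Delta, w=40) cum 90  ← median
  x=13 (Alpha, w=11) cum 101
  x=19 (Gamma, w=20) cum 121
⇒ x* = 5
y-coordinate, sorted with cumulative weight:
  y=0 (Gamma, w=20) cum 20
  y=6 (Alpha, w=11) cum 31
  y=6 (Beta, w=50) cum 81  ← median
  y=10 (Delta, w=40) cum 121
⇒ y* = 6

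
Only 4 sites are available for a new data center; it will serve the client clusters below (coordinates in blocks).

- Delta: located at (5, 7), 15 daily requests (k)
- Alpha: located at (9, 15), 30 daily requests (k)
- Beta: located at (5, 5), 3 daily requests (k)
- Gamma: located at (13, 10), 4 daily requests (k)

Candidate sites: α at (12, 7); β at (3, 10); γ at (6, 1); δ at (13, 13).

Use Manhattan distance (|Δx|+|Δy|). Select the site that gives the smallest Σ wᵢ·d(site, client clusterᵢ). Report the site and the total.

δ, total 450 blocks

Total weighted distance at each candidate:
  α (12, 7): total = 478
  β (3, 10): total = 466
  γ (6, 1): total = 694
  δ (13, 13): total = 450
Minimum is at δ with total 450 blocks.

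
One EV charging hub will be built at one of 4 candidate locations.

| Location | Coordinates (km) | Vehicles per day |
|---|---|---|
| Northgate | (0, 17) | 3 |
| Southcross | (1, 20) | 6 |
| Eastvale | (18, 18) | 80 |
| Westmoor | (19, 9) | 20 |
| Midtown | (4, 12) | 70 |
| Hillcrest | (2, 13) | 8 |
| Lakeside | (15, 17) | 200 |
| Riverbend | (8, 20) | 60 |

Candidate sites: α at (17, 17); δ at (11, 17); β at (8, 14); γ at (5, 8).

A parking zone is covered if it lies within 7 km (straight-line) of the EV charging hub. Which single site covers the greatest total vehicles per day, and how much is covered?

Coverage radius r = 7 km; a point is covered iff (Δx)²+(Δy)² ≤ 7² = 49.
  α (17, 17): covers {Eastvale, Lakeside} → 280
  δ (11, 17): covers {Lakeside, Riverbend} → 260
  β (8, 14): covers {Midtown, Hillcrest, Riverbend} → 138
  γ (5, 8): covers {Midtown, Hillcrest} → 78
Maximum coverage at α: 280 vehicles per day.

α, covering 280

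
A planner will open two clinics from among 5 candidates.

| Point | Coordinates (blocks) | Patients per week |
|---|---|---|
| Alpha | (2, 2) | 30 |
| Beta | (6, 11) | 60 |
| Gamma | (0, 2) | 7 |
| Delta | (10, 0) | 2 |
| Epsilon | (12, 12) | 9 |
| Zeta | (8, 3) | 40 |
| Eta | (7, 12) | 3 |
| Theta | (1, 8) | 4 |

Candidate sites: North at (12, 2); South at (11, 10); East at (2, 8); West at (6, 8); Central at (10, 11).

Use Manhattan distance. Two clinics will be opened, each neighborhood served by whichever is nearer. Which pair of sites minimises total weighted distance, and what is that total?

{East, West}, total 829

Evaluate every pair (each demand assigned to the nearer of the two):
  {East, West}: total = 829
  {North, West}: total = 897
  {North, Central}: total = 919
  {West, Central}: total = 925
  {South, West}: total = 928
  {East, Central}: total = 941
  {North, East}: total = 985
  {North, South}: total = 1045
  {South, East}: total = 1067
  {South, Central}: total = 1392
Best pair: {East, West} with total 829.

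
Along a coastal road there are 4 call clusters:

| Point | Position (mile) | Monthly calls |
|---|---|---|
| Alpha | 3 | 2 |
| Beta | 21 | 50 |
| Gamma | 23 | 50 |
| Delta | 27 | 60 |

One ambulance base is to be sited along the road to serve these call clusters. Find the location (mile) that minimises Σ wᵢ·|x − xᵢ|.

x = 23

For a sum of weighted absolute distances on a line, the optimum is the weighted median (not the mean). Total weight W = 162; half-weight = 81.
Sort by position and accumulate weight:
  mile 3 (Alpha, w=2) → cum 2
  mile 21 (Beta, w=50) → cum 52
  mile 23 (Gamma, w=50) → cum 102  ≥ 81 → median here
  mile 27 (Delta, w=60) → cum 162
Optimal location: mile 23.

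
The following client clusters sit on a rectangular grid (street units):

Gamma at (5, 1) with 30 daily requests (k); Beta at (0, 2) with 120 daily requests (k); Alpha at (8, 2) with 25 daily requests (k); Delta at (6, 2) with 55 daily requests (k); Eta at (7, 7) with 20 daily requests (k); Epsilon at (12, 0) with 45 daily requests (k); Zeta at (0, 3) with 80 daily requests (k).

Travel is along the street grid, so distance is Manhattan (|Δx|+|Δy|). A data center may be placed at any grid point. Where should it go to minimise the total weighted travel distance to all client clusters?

(0, 2)

Manhattan distance separates: Σwᵢ(|x−xᵢ|+|y−yᵢ|) = Σwᵢ|x−xᵢ| + Σwᵢ|y−yᵢ|, so x and y are optimised independently as 1-D weighted medians.
Total weight W = 375; half = 187.5.
x-coordinate, sorted with cumulative weight:
  x=0 (Beta, w=120) cum 120
  x=0 (Zeta, w=80) cum 200  ← median
  x=5 (Gamma, w=30) cum 230
  x=6 (Delta, w=55) cum 285
  x=7 (Eta, w=20) cum 305
  x=8 (Alpha, w=25) cum 330
  x=12 (Epsilon, w=45) cum 375
⇒ x* = 0
y-coordinate, sorted with cumulative weight:
  y=0 (Epsilon, w=45) cum 45
  y=1 (Gamma, w=30) cum 75
  y=2 (Beta, w=120) cum 195  ← median
  y=2 (Alpha, w=25) cum 220
  y=2 (Delta, w=55) cum 275
  y=3 (Zeta, w=80) cum 355
  y=7 (Eta, w=20) cum 375
⇒ y* = 2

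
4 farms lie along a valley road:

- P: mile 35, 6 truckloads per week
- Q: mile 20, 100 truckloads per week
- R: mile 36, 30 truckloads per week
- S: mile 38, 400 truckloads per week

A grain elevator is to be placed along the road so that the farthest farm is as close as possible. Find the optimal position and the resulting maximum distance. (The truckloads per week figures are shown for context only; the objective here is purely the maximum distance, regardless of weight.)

The 1-center on a line is the midpoint of the two extreme points: leftmost at 20, rightmost at 38.
Optimal location = (20 + 38)/2 = 29; maximum distance = (38 − 20)/2 = 9.

location 29, max distance 9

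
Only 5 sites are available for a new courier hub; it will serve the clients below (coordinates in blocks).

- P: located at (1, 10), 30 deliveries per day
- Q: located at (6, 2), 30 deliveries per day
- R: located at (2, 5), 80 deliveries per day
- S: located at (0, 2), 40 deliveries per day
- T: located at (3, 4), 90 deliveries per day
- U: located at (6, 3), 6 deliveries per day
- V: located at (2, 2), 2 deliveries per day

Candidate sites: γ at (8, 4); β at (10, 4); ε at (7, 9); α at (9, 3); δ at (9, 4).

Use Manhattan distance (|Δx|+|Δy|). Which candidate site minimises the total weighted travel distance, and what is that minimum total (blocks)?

Total weighted distance at each candidate:
  γ (8, 4): total = 1954
  β (10, 4): total = 2510
  ε (7, 9): total = 2606
  α (9, 3): total = 2354
  δ (9, 4): total = 2232
Minimum is at γ with total 1954 blocks.

γ, total 1954 blocks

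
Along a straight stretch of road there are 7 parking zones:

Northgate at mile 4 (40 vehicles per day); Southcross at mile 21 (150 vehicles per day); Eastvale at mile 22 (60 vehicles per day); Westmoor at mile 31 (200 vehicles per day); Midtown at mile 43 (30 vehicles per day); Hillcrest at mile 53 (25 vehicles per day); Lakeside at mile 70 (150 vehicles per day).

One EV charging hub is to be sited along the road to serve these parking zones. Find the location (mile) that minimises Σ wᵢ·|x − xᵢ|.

For a sum of weighted absolute distances on a line, the optimum is the weighted median (not the mean). Total weight W = 655; half-weight = 327.5.
Sort by position and accumulate weight:
  mile 4 (Northgate, w=40) → cum 40
  mile 21 (Southcross, w=150) → cum 190
  mile 22 (Eastvale, w=60) → cum 250
  mile 31 (Westmoor, w=200) → cum 450  ≥ 327.5 → median here
  mile 43 (Midtown, w=30) → cum 480
  mile 53 (Hillcrest, w=25) → cum 505
  mile 70 (Lakeside, w=150) → cum 655
Optimal location: mile 31.

x = 31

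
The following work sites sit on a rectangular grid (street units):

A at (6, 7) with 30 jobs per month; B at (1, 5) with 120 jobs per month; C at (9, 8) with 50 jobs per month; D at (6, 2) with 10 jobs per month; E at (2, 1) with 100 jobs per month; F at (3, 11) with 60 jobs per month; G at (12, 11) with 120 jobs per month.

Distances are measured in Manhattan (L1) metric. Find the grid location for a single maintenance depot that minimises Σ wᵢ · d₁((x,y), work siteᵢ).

Manhattan distance separates: Σwᵢ(|x−xᵢ|+|y−yᵢ|) = Σwᵢ|x−xᵢ| + Σwᵢ|y−yᵢ|, so x and y are optimised independently as 1-D weighted medians.
Total weight W = 490; half = 245.
x-coordinate, sorted with cumulative weight:
  x=1 (B, w=120) cum 120
  x=2 (E, w=100) cum 220
  x=3 (F, w=60) cum 280  ← median
  x=6 (A, w=30) cum 310
  x=6 (D, w=10) cum 320
  x=9 (C, w=50) cum 370
  x=12 (G, w=120) cum 490
⇒ x* = 3
y-coordinate, sorted with cumulative weight:
  y=1 (E, w=100) cum 100
  y=2 (D, w=10) cum 110
  y=5 (B, w=120) cum 230
  y=7 (A, w=30) cum 260  ← median
  y=8 (C, w=50) cum 310
  y=11 (F, w=60) cum 370
  y=11 (G, w=120) cum 490
⇒ y* = 7

(3, 7)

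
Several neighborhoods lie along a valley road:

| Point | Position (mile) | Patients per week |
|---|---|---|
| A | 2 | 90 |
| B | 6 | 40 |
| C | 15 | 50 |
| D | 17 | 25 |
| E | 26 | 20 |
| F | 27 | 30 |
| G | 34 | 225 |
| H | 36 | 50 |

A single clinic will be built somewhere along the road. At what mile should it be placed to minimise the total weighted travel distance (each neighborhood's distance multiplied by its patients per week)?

x = 34

For a sum of weighted absolute distances on a line, the optimum is the weighted median (not the mean). Total weight W = 530; half-weight = 265.
Sort by position and accumulate weight:
  mile 2 (A, w=90) → cum 90
  mile 6 (B, w=40) → cum 130
  mile 15 (C, w=50) → cum 180
  mile 17 (D, w=25) → cum 205
  mile 26 (E, w=20) → cum 225
  mile 27 (F, w=30) → cum 255
  mile 34 (G, w=225) → cum 480  ≥ 265 → median here
  mile 36 (H, w=50) → cum 530
Optimal location: mile 34.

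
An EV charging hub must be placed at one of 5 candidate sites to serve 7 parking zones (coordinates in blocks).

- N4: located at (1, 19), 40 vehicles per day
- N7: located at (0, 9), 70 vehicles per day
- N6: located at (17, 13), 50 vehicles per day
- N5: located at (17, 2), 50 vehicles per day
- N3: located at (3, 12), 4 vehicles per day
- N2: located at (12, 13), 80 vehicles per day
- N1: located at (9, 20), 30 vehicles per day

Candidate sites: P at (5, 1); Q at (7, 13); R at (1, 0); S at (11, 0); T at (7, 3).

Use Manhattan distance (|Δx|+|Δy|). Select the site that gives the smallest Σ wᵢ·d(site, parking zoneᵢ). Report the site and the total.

Total weighted distance at each candidate:
  P (5, 1): total = 5902
  Q (7, 13): total = 3490
  R (1, 0): total = 6626
  S (11, 0): total = 5770
  T (7, 3): total = 5162
Minimum is at Q with total 3490 blocks.

Q, total 3490 blocks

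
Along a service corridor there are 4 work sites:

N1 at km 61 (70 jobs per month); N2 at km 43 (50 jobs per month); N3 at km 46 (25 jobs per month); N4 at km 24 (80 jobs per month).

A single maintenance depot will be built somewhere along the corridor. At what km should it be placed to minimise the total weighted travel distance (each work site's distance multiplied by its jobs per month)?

x = 43

For a sum of weighted absolute distances on a line, the optimum is the weighted median (not the mean). Total weight W = 225; half-weight = 112.5.
Sort by position and accumulate weight:
  km 24 (N4, w=80) → cum 80
  km 43 (N2, w=50) → cum 130  ≥ 112.5 → median here
  km 46 (N3, w=25) → cum 155
  km 61 (N1, w=70) → cum 225
Optimal location: km 43.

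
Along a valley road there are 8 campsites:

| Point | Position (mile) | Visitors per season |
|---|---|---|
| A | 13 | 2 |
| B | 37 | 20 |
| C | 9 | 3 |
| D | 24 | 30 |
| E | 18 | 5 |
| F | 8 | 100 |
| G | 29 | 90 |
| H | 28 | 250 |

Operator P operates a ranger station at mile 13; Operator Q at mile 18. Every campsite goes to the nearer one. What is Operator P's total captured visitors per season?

The indifferent point is the midpoint (13+18)/2 = 15.5; campsites left of it (closer to Operator P at 13) go to Operator P, those right go to Operator Q.
  F at 8 (w=100) → Operator P
  C at 9 (w=3) → Operator P
  A at 13 (w=2) → Operator P
  E at 18 (w=5) → Operator Q
  D at 24 (w=30) → Operator Q
  H at 28 (w=250) → Operator Q
  G at 29 (w=90) → Operator Q
  B at 37 (w=20) → Operator Q
Operator P captures 105; Operator Q captures 395.

105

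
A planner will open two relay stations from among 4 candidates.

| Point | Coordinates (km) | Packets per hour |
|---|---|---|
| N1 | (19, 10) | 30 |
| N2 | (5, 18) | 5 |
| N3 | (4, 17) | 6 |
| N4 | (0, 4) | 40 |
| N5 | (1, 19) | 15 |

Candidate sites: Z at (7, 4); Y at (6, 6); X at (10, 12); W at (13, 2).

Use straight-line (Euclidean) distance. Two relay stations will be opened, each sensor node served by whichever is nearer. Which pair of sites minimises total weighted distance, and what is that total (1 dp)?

Evaluate every pair (each demand assigned to the nearer of the two):
  {Y, X}: total = 786.5
  {Z, X}: total = 813.5
  {Y, W}: total = 889.2
  {Z, W}: total = 973.1
  {Z, Y}: total = 991.7
  {X, W}: total = 1045.8
Best pair: {Y, X} with total 786.5.

{Y, X}, total 786.5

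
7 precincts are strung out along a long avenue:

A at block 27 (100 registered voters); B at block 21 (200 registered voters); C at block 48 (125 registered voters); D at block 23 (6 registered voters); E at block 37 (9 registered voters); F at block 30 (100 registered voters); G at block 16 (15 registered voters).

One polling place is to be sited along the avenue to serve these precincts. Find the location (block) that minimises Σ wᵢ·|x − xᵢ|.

x = 27

For a sum of weighted absolute distances on a line, the optimum is the weighted median (not the mean). Total weight W = 555; half-weight = 277.5.
Sort by position and accumulate weight:
  block 16 (G, w=15) → cum 15
  block 21 (B, w=200) → cum 215
  block 23 (D, w=6) → cum 221
  block 27 (A, w=100) → cum 321  ≥ 277.5 → median here
  block 30 (F, w=100) → cum 421
  block 37 (E, w=9) → cum 430
  block 48 (C, w=125) → cum 555
Optimal location: block 27.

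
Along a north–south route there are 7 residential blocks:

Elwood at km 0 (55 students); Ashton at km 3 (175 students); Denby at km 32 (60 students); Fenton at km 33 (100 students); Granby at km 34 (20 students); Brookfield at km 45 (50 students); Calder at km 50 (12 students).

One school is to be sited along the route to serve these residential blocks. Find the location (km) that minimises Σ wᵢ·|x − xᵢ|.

x = 32

For a sum of weighted absolute distances on a line, the optimum is the weighted median (not the mean). Total weight W = 472; half-weight = 236.
Sort by position and accumulate weight:
  km 0 (Elwood, w=55) → cum 55
  km 3 (Ashton, w=175) → cum 230
  km 32 (Denby, w=60) → cum 290  ≥ 236 → median here
  km 33 (Fenton, w=100) → cum 390
  km 34 (Granby, w=20) → cum 410
  km 45 (Brookfield, w=50) → cum 460
  km 50 (Calder, w=12) → cum 472
Optimal location: km 32.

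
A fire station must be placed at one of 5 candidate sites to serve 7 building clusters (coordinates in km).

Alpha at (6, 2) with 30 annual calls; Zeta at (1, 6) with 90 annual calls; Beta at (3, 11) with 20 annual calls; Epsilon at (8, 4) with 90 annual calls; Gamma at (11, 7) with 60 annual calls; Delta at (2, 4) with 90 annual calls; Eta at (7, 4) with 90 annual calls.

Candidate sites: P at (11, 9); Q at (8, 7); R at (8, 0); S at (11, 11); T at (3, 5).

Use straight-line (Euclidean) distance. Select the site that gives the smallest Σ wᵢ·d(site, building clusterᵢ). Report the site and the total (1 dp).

T, total 1900.6 km

Total weighted distance at each candidate:
  P (11, 9): total = 3510.3
  Q (8, 7): total = 2264.4
  R (8, 0): total = 2993.3
  S (11, 11): total = 4152.3
  T (3, 5): total = 1900.6
Minimum is at T with total 1900.6 km.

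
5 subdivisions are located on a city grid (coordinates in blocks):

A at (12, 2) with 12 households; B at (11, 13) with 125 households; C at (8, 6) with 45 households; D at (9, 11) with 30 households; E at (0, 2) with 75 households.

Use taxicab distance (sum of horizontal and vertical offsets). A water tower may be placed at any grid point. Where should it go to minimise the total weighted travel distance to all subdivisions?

(9, 11)

Manhattan distance separates: Σwᵢ(|x−xᵢ|+|y−yᵢ|) = Σwᵢ|x−xᵢ| + Σwᵢ|y−yᵢ|, so x and y are optimised independently as 1-D weighted medians.
Total weight W = 287; half = 143.5.
x-coordinate, sorted with cumulative weight:
  x=0 (E, w=75) cum 75
  x=8 (C, w=45) cum 120
  x=9 (D, w=30) cum 150  ← median
  x=11 (B, w=125) cum 275
  x=12 (A, w=12) cum 287
⇒ x* = 9
y-coordinate, sorted with cumulative weight:
  y=2 (A, w=12) cum 12
  y=2 (E, w=75) cum 87
  y=6 (C, w=45) cum 132
  y=11 (D, w=30) cum 162  ← median
  y=13 (B, w=125) cum 287
⇒ y* = 11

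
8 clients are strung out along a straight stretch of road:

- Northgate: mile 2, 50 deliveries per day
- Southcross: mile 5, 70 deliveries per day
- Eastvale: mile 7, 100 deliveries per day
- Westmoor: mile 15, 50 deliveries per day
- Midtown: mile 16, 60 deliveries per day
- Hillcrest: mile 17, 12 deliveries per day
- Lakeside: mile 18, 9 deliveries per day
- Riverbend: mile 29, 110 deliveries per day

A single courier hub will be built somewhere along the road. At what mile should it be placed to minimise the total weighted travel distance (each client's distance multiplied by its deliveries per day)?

For a sum of weighted absolute distances on a line, the optimum is the weighted median (not the mean). Total weight W = 461; half-weight = 230.5.
Sort by position and accumulate weight:
  mile 2 (Northgate, w=50) → cum 50
  mile 5 (Southcross, w=70) → cum 120
  mile 7 (Eastvale, w=100) → cum 220
  mile 15 (Westmoor, w=50) → cum 270  ≥ 230.5 → median here
  mile 16 (Midtown, w=60) → cum 330
  mile 17 (Hillcrest, w=12) → cum 342
  mile 18 (Lakeside, w=9) → cum 351
  mile 29 (Riverbend, w=110) → cum 461
Optimal location: mile 15.

x = 15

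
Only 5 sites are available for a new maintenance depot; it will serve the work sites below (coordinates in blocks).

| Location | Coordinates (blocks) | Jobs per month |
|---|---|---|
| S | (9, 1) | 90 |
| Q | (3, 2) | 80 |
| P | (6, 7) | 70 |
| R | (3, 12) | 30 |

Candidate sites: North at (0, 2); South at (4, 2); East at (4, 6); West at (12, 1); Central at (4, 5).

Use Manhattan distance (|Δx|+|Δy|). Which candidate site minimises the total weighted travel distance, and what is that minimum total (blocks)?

Total weighted distance at each candidate:
  North (0, 2): total = 2300
  South (4, 2): total = 1440
  East (4, 6): total = 1720
  West (12, 1): total = 2510
  Central (4, 5): total = 1650
Minimum is at South with total 1440 blocks.

South, total 1440 blocks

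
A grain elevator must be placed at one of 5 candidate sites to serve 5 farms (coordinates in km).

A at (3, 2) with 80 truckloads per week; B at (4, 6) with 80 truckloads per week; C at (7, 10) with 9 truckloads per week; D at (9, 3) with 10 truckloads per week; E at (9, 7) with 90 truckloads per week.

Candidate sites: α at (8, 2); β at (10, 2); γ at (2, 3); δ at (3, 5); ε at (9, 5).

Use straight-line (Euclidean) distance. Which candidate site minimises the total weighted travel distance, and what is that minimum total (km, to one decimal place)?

δ, total 1043.2 km

Total weighted distance at each candidate:
  α (8, 2): total = 1398.2
  β (10, 2): total = 1686.8
  γ (2, 3): total = 1274.6
  δ (3, 5): total = 1043.2
  ε (9, 5): total = 1193.0
Minimum is at δ with total 1043.2 km.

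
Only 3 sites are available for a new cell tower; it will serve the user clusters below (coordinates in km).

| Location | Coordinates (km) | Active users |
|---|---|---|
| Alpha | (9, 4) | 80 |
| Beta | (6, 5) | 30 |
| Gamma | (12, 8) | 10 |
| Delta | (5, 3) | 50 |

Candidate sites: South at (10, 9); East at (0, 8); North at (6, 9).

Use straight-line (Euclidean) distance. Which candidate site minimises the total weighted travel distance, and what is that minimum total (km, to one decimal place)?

North, total 951.4 km

Total weighted distance at each candidate:
  South (10, 9): total = 990.5
  East (0, 8): total = 1462.7
  North (6, 9): total = 951.4
Minimum is at North with total 951.4 km.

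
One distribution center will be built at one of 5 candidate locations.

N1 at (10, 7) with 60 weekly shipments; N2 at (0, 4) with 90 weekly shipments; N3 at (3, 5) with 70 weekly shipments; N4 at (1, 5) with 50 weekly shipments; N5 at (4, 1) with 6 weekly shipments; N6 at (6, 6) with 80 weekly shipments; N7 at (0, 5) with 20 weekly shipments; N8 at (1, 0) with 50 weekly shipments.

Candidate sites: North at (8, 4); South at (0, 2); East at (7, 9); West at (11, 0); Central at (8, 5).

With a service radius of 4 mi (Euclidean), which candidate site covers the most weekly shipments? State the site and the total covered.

South, covering 210

Coverage radius r = 4 mi; a point is covered iff (Δx)²+(Δy)² ≤ 4² = 16.
  North (8, 4): covers {N1, N6} → 140
  South (0, 2): covers {N2, N4, N7, N8} → 210
  East (7, 9): covers {N1, N6} → 140
  West (11, 0): covers {none} → 0
  Central (8, 5): covers {N1, N6} → 140
Maximum coverage at South: 210 weekly shipments.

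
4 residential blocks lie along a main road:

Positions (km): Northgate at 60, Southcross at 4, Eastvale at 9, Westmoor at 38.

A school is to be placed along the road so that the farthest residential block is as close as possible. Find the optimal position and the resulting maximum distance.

The 1-center on a line is the midpoint of the two extreme points: leftmost at 4, rightmost at 60.
Optimal location = (4 + 60)/2 = 32; maximum distance = (60 − 4)/2 = 28.

location 32, max distance 28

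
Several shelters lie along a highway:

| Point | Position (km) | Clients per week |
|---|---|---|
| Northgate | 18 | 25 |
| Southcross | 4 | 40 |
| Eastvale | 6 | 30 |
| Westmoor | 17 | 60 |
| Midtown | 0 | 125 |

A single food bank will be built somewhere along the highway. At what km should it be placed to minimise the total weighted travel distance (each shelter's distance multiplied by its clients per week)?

x = 4

For a sum of weighted absolute distances on a line, the optimum is the weighted median (not the mean). Total weight W = 280; half-weight = 140.
Sort by position and accumulate weight:
  km 0 (Midtown, w=125) → cum 125
  km 4 (Southcross, w=40) → cum 165  ≥ 140 → median here
  km 6 (Eastvale, w=30) → cum 195
  km 17 (Westmoor, w=60) → cum 255
  km 18 (Northgate, w=25) → cum 280
Optimal location: km 4.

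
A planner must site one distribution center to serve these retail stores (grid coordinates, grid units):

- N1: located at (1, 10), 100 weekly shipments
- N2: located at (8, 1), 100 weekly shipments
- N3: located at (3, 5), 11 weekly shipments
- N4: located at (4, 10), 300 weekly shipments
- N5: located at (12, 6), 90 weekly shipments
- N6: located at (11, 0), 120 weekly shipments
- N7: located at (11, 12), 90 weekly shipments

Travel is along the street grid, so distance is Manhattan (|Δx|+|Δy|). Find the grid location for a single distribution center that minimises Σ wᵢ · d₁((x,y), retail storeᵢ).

(4, 10)

Manhattan distance separates: Σwᵢ(|x−xᵢ|+|y−yᵢ|) = Σwᵢ|x−xᵢ| + Σwᵢ|y−yᵢ|, so x and y are optimised independently as 1-D weighted medians.
Total weight W = 811; half = 405.5.
x-coordinate, sorted with cumulative weight:
  x=1 (N1, w=100) cum 100
  x=3 (N3, w=11) cum 111
  x=4 (N4, w=300) cum 411  ← median
  x=8 (N2, w=100) cum 511
  x=11 (N6, w=120) cum 631
  x=11 (N7, w=90) cum 721
  x=12 (N5, w=90) cum 811
⇒ x* = 4
y-coordinate, sorted with cumulative weight:
  y=0 (N6, w=120) cum 120
  y=1 (N2, w=100) cum 220
  y=5 (N3, w=11) cum 231
  y=6 (N5, w=90) cum 321
  y=10 (N1, w=100) cum 421  ← median
  y=10 (N4, w=300) cum 721
  y=12 (N7, w=90) cum 811
⇒ y* = 10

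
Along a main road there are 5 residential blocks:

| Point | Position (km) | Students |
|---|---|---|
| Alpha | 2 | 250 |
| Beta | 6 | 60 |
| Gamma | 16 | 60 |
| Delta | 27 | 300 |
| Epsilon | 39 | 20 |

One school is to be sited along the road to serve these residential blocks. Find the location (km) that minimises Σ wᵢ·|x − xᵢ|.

x = 16

For a sum of weighted absolute distances on a line, the optimum is the weighted median (not the mean). Total weight W = 690; half-weight = 345.
Sort by position and accumulate weight:
  km 2 (Alpha, w=250) → cum 250
  km 6 (Beta, w=60) → cum 310
  km 16 (Gamma, w=60) → cum 370  ≥ 345 → median here
  km 27 (Delta, w=300) → cum 670
  km 39 (Epsilon, w=20) → cum 690
Optimal location: km 16.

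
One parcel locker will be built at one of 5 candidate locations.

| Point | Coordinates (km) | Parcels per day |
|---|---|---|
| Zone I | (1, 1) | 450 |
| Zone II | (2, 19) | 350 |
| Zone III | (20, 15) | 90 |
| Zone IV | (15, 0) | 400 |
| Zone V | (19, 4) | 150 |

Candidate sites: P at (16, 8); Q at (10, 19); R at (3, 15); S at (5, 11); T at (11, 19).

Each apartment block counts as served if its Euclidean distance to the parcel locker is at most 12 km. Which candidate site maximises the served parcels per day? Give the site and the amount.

Coverage radius r = 12 km; a point is covered iff (Δx)²+(Δy)² ≤ 12² = 144.
  P (16, 8): covers {Zone III, Zone IV, Zone V} → 640
  Q (10, 19): covers {Zone II, Zone III} → 440
  R (3, 15): covers {Zone II} → 350
  S (5, 11): covers {Zone I, Zone II} → 800
  T (11, 19): covers {Zone II, Zone III} → 440
Maximum coverage at S: 800 parcels per day.

S, covering 800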